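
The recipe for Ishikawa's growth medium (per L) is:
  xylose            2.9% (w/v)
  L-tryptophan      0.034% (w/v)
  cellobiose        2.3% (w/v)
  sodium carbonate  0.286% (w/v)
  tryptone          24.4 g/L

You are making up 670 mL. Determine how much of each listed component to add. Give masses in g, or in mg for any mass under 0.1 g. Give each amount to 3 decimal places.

Working volume: 670 mL = 0.67 L.
xylose: 2.9 g per 100 mL × 670 mL ÷ 100 = 19.430 g
L-tryptophan: 0.034% w/v = 0.34 g/L → 0.34 × 0.67 L = 0.228 g
cellobiose: 2.3% w/v = 23 g/L → 23 × 0.67 L = 15.410 g
sodium carbonate: 0.286 g per 100 mL × 670 mL ÷ 100 = 1.916 g
tryptone: 24.4 g/L × 0.67 L = 16.348 g

xylose 19.430 g; L-tryptophan 0.228 g; cellobiose 15.410 g; sodium carbonate 1.916 g; tryptone 16.348 g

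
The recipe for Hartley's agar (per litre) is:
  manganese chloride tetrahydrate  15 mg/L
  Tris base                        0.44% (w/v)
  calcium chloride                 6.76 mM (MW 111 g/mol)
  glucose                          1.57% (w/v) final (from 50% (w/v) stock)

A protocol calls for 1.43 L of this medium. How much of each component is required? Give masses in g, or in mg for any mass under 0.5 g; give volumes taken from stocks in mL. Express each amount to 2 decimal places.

manganese chloride tetrahydrate 21.45 mg; Tris base 6.29 g; calcium chloride 1.07 g; glucose 44.90 mL

Scale factor relative to 1 L: 1.43.
manganese chloride tetrahydrate: 15 mg/L × 1.43 L = 21.45 mg
Tris base: 0.44% w/v = 4.4 g/L → 4.4 × 1.43 L = 6.29 g
calcium chloride: 6.76 mmol/L × 111 g/mol × 1.43 L ÷ 1000 = 1.07 g
glucose: dilute stock: 1.57% ÷ 50% × 1430 mL = 44.90 mL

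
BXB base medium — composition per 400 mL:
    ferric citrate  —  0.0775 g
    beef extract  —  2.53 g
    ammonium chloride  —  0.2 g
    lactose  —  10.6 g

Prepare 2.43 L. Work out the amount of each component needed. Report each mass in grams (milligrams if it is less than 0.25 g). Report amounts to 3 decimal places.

ferric citrate 0.471 g; beef extract 15.370 g; ammonium chloride 1.215 g; lactose 64.395 g

Scale factor = 2430 mL / 400 mL = 6.075.
ferric citrate: 0.0775 g × (2430 mL / 400 mL) = 0.471 g
beef extract: 2.53 g × (2430 mL / 400 mL) = 15.370 g
ammonium chloride: 0.2 g × (2430 mL / 400 mL) = 1.215 g
lactose: 10.6 g × (2430 mL / 400 mL) = 64.395 g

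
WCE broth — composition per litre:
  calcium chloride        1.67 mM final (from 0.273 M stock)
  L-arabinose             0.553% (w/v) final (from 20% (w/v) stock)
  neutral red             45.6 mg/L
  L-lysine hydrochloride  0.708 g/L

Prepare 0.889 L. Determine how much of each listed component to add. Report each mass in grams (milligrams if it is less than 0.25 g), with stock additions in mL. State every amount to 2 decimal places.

Working volume: 0.889 L.
calcium chloride: dilute stock: 1.67 mM × 889 mL ÷ 273 mM = 5.44 mL
L-arabinose: dilute stock: 0.553% ÷ 20% × 889 mL = 24.58 mL
neutral red: 45.6 mg/L × 0.889 L = 40.54 mg
L-lysine hydrochloride: 0.708 g/L × 0.889 L = 0.63 g

calcium chloride 5.44 mL; L-arabinose 24.58 mL; neutral red 40.54 mg; L-lysine hydrochloride 0.63 g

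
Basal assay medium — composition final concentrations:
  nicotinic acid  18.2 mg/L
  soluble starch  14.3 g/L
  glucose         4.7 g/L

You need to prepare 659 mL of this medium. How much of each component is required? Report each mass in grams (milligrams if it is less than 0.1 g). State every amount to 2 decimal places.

nicotinic acid 11.99 mg; soluble starch 9.42 g; glucose 3.10 g

Target volume = 659 mL = 0.659 L.
nicotinic acid: 18.2 mg/L × 0.659 L = 11.99 mg
soluble starch: 14.3 g/L × 0.659 L = 9.42 g
glucose: 4.7 g/L × 0.659 L = 3.10 g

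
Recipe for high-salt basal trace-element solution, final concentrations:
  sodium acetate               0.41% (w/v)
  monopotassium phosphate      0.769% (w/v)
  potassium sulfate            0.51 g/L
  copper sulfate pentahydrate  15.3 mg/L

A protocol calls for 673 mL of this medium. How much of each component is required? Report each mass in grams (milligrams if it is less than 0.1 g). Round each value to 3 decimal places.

sodium acetate 2.759 g; monopotassium phosphate 5.175 g; potassium sulfate 0.343 g; copper sulfate pentahydrate 10.297 mg

Working volume: 673 mL = 0.673 L.
sodium acetate: 0.41 g per 100 mL × 673 mL ÷ 100 = 2.759 g
monopotassium phosphate: 0.769 g per 100 mL × 673 mL ÷ 100 = 5.175 g
potassium sulfate: 0.51 g/L × 0.673 L = 0.343 g
copper sulfate pentahydrate: 15.3 mg/L × 0.673 L = 10.297 mg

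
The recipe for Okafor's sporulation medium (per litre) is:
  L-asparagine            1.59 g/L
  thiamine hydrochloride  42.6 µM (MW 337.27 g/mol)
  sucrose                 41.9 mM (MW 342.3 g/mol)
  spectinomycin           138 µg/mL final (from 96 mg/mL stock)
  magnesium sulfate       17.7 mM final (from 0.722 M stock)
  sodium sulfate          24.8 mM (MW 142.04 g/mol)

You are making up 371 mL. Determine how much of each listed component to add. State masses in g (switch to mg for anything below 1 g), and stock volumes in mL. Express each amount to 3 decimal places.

Target volume = 371 mL = 0.371 L.
L-asparagine: 1.59 g/L × 0.371 L = 0.58989 g = 589.890 mg
thiamine hydrochloride: 42.6 µmol/L × 337.27 g/mol × 0.371 L ÷ 1000 = 5.330 mg
sucrose: 41.9 mmol/L × 342.3 g/mol × 0.371 L ÷ 1000 = 5.321 g
spectinomycin: C1V1 = C2V2 → 138 µg/mL × 371 mL ÷ 96000 µg/mL = 0.533 mL
magnesium sulfate: V = C2·V2/C1 = 17.7 mM × 371 mL ÷ 722 mM = 9.095 mL
sodium sulfate: 24.8 mmol/L × 142.04 g/mol × 0.371 L ÷ 1000 = 1.307 g

L-asparagine 589.890 mg; thiamine hydrochloride 5.330 mg; sucrose 5.321 g; spectinomycin 0.533 mL; magnesium sulfate 9.095 mL; sodium sulfate 1.307 g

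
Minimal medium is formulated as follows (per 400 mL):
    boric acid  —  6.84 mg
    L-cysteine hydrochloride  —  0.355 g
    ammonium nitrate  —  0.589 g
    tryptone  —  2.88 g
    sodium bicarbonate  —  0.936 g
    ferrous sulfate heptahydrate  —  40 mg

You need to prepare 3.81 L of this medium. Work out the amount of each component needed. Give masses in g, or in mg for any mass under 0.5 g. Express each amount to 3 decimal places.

boric acid 65.151 mg; L-cysteine hydrochloride 3.381 g; ammonium nitrate 5.610 g; tryptone 27.432 g; sodium bicarbonate 8.915 g; ferrous sulfate heptahydrate 381.000 mg

Ratio of target to recipe volume: 3810 / 400 = 9.525.
boric acid: 6.84 mg × (3810 mL / 400 mL) = 65.151 mg
L-cysteine hydrochloride: 0.355 g × (3810 mL / 400 mL) = 3.381 g
ammonium nitrate: 0.589 g × (3810 mL / 400 mL) = 5.610 g
tryptone: 2.88 g × (3810 mL / 400 mL) = 27.432 g
sodium bicarbonate: 0.936 g × (3810 mL / 400 mL) = 8.915 g
ferrous sulfate heptahydrate: 40 mg × (3810 mL / 400 mL) = 381.000 mg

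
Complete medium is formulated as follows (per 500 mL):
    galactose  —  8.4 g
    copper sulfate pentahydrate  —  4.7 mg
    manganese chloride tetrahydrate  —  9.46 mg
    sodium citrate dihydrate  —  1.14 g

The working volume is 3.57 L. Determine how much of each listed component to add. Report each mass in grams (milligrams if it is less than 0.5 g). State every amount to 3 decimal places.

galactose 59.976 g; copper sulfate pentahydrate 33.558 mg; manganese chloride tetrahydrate 67.544 mg; sodium citrate dihydrate 8.140 g

Ratio of target to recipe volume: 3570 / 500 = 7.14.
galactose: 8.4 g × (3570 mL / 500 mL) = 59.976 g
copper sulfate pentahydrate: 4.7 mg × (3570 mL / 500 mL) = 33.558 mg
manganese chloride tetrahydrate: 9.46 mg × (3570 mL / 500 mL) = 67.544 mg
sodium citrate dihydrate: 1.14 g × (3570 mL / 500 mL) = 8.140 g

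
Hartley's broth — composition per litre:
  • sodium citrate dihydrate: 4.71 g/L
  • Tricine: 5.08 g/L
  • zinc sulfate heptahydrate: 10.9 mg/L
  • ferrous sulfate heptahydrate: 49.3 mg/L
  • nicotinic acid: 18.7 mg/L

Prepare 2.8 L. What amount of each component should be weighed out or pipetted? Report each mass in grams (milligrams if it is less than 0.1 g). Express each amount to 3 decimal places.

Working volume: 2.8 L.
sodium citrate dihydrate: 4.71 g/L × 2.8 L = 13.188 g
Tricine: 5.08 g/L × 2.8 L = 14.224 g
zinc sulfate heptahydrate: 10.9 mg/L × 2.8 L = 30.520 mg
ferrous sulfate heptahydrate: 49.3 mg/L × 2.8 L = 138.04 mg = 0.138 g
nicotinic acid: 18.7 mg/L × 2.8 L = 52.360 mg

sodium citrate dihydrate 13.188 g; Tricine 14.224 g; zinc sulfate heptahydrate 30.520 mg; ferrous sulfate heptahydrate 0.138 g; nicotinic acid 52.360 mg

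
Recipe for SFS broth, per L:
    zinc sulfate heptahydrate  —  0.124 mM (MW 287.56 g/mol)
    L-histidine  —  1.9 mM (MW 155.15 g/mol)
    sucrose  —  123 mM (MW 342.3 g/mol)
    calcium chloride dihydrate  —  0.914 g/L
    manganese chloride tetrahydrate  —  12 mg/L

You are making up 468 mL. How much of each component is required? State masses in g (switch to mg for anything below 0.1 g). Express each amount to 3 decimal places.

zinc sulfate heptahydrate 16.688 mg; L-histidine 0.138 g; sucrose 19.704 g; calcium chloride dihydrate 0.428 g; manganese chloride tetrahydrate 5.616 mg

Working volume: 468 mL = 0.468 L.
zinc sulfate heptahydrate: 0.124 mmol/L × 287.56 mg/mmol × 0.468 L = 16.688 mg
L-histidine: 1.9 mmol/L × 155.15 g/mol × 0.468 L ÷ 1000 = 0.138 g
sucrose: 123 mmol/L × 342.3 g/mol × 0.468 L ÷ 1000 = 19.704 g
calcium chloride dihydrate: 0.914 g/L × 0.468 L = 0.428 g
manganese chloride tetrahydrate: 12 mg/L × 0.468 L = 5.616 mg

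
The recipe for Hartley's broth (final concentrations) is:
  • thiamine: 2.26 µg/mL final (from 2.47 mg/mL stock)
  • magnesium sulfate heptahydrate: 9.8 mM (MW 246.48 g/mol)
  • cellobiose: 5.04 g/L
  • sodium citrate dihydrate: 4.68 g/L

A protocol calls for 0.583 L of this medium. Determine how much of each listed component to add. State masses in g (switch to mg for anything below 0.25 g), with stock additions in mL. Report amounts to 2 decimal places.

Scale factor relative to 1 L: 0.583.
thiamine: V = C2·V2/C1 = 2.26 µg/mL × 583 mL ÷ 2470 µg/mL = 0.53 mL
magnesium sulfate heptahydrate: 9.8 mmol/L × 246.48 g/mol × 0.583 L ÷ 1000 = 1.41 g
cellobiose: 5.04 g/L × 0.583 L = 2.94 g
sodium citrate dihydrate: 4.68 g/L × 0.583 L = 2.73 g

thiamine 0.53 mL; magnesium sulfate heptahydrate 1.41 g; cellobiose 2.94 g; sodium citrate dihydrate 2.73 g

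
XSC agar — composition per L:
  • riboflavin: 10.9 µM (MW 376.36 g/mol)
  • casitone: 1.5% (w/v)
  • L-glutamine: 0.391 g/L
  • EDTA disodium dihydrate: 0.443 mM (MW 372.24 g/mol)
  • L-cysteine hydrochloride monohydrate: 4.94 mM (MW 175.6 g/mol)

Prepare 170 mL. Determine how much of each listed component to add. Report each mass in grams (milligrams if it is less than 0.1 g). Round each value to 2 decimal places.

riboflavin 0.70 mg; casitone 2.55 g; L-glutamine 66.47 mg; EDTA disodium dihydrate 28.03 mg; L-cysteine hydrochloride monohydrate 0.15 g

Working volume: 170 mL = 0.17 L.
riboflavin: 10.9 µmol/L × 376.36 g/mol × 0.17 L ÷ 1000 = 0.70 mg
casitone: 1.5% w/v = 15 g/L → 15 × 0.17 L = 2.55 g
L-glutamine: 0.391 g/L × 0.17 L = 0.06647 g = 66.47 mg
EDTA disodium dihydrate: 0.443 mmol/L × 372.24 mg/mmol × 0.17 L = 28.03 mg
L-cysteine hydrochloride monohydrate: 4.94 mmol/L × 175.6 g/mol × 0.17 L ÷ 1000 = 0.15 g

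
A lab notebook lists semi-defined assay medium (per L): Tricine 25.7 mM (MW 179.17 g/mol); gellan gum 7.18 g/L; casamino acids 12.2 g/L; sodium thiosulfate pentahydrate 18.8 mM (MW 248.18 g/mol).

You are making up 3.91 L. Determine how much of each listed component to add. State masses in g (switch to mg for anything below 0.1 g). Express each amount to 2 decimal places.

Tricine 18.00 g; gellan gum 28.07 g; casamino acids 47.70 g; sodium thiosulfate pentahydrate 18.24 g

Working volume: 3.91 L.
Tricine: 25.7 mmol/L × 179.17 g/mol × 3.91 L ÷ 1000 = 18.00 g
gellan gum: 7.18 g/L × 3.91 L = 28.07 g
casamino acids: 12.2 g/L × 3.91 L = 47.70 g
sodium thiosulfate pentahydrate: 18.8 mmol/L × 248.18 g/mol × 3.91 L ÷ 1000 = 18.24 g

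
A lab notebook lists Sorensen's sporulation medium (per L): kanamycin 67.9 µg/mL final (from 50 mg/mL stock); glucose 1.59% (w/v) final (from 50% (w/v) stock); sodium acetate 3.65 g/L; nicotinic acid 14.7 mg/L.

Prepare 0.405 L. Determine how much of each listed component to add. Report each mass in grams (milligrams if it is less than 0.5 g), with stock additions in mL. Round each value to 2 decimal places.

kanamycin 0.55 mL; glucose 12.88 mL; sodium acetate 1.48 g; nicotinic acid 5.95 mg

Working volume: 0.405 L.
kanamycin: dilute stock: 67.9 µg/mL × 405 mL ÷ 50000 µg/mL = 0.55 mL
glucose: V = C2·V2/C1 = 1.59% ÷ 50% × 405 mL = 12.88 mL
sodium acetate: 3.65 g/L × 0.405 L = 1.48 g
nicotinic acid: 14.7 mg/L × 0.405 L = 5.95 mg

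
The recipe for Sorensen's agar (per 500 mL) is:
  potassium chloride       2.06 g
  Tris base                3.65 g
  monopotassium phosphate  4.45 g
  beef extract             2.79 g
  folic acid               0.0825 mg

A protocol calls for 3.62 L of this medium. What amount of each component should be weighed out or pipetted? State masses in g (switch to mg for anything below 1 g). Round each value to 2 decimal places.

potassium chloride 14.91 g; Tris base 26.43 g; monopotassium phosphate 32.22 g; beef extract 20.20 g; folic acid 0.60 mg

Ratio of target to recipe volume: 3620 / 500 = 7.24.
potassium chloride: 2.06 g × (3620 mL / 500 mL) = 14.91 g
Tris base: 3.65 g × (3620 mL / 500 mL) = 26.43 g
monopotassium phosphate: 4.45 g × (3620 mL / 500 mL) = 32.22 g
beef extract: 2.79 g × (3620 mL / 500 mL) = 20.20 g
folic acid: 0.0825 mg × (3620 mL / 500 mL) = 0.60 mg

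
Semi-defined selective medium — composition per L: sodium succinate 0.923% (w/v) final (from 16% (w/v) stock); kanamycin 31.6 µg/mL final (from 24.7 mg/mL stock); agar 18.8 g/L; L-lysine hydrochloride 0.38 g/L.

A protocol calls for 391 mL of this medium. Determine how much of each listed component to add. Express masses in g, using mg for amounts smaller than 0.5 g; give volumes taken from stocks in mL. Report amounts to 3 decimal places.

Target volume = 391 mL = 0.391 L.
sodium succinate: V = C2·V2/C1 = 0.923% ÷ 16% × 391 mL = 22.556 mL
kanamycin: dilute stock: 31.6 µg/mL × 391 mL ÷ 24700 µg/mL = 0.500 mL
agar: 18.8 g/L × 0.391 L = 7.351 g
L-lysine hydrochloride: 0.38 g/L × 0.391 L = 0.14858 g = 148.580 mg

sodium succinate 22.556 mL; kanamycin 0.500 mL; agar 7.351 g; L-lysine hydrochloride 148.580 mg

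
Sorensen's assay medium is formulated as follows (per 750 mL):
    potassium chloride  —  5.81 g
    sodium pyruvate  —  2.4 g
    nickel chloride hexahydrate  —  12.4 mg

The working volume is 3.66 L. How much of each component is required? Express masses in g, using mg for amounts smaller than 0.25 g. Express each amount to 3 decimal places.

potassium chloride 28.353 g; sodium pyruvate 11.712 g; nickel chloride hexahydrate 60.512 mg

Ratio of target to recipe volume: 3660 / 750 = 4.88.
potassium chloride: 5.81 g × (3660 mL / 750 mL) = 28.353 g
sodium pyruvate: 2.4 g × (3660 mL / 750 mL) = 11.712 g
nickel chloride hexahydrate: 12.4 mg × (3660 mL / 750 mL) = 60.512 mg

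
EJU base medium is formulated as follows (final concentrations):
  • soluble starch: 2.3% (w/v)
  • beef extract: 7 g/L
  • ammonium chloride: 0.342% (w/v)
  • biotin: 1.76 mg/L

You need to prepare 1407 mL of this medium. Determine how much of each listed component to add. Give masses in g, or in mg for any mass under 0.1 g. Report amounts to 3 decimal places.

Working volume: 1407 mL = 1.407 L.
soluble starch: 2.3% w/v = 23 g/L → 23 × 1.407 L = 32.361 g
beef extract: 7 g/L × 1.407 L = 9.849 g
ammonium chloride: 0.342% w/v = 3.42 g/L → 3.42 × 1.407 L = 4.812 g
biotin: 1.76 mg/L × 1.407 L = 2.476 mg

soluble starch 32.361 g; beef extract 9.849 g; ammonium chloride 4.812 g; biotin 2.476 mg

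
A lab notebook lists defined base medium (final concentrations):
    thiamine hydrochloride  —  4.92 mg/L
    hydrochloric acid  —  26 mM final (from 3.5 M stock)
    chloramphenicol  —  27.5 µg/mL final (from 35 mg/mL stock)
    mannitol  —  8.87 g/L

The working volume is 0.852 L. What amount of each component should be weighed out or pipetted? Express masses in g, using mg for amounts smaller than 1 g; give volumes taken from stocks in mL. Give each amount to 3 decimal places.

thiamine hydrochloride 4.192 mg; hydrochloric acid 6.329 mL; chloramphenicol 0.669 mL; mannitol 7.557 g

Scale factor relative to 1 L: 0.852.
thiamine hydrochloride: 4.92 mg/L × 0.852 L = 4.192 mg
hydrochloric acid: V = C2·V2/C1 = 26 mM × 852 mL ÷ 3500 mM = 6.329 mL
chloramphenicol: C1V1 = C2V2 → 27.5 µg/mL × 852 mL ÷ 35000 µg/mL = 0.669 mL
mannitol: 8.87 g/L × 0.852 L = 7.557 g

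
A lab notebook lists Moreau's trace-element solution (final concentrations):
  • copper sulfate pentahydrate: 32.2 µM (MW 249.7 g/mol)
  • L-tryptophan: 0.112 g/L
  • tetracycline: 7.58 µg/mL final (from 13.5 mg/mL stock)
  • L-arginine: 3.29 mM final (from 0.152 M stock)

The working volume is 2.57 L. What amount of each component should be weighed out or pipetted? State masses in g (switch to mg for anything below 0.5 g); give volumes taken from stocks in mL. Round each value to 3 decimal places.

Scale factor relative to 1 L: 2.57.
copper sulfate pentahydrate: 32.2 µmol/L × 249.7 g/mol × 2.57 L ÷ 1000 = 20.664 mg
L-tryptophan: 0.112 g/L × 2.57 L = 0.28784 g = 287.840 mg
tetracycline: dilute stock: 7.58 µg/mL × 2570 mL ÷ 13500 µg/mL = 1.443 mL
L-arginine: dilute stock: 3.29 mM × 2570 mL ÷ 152 mM = 55.627 mL

copper sulfate pentahydrate 20.664 mg; L-tryptophan 287.840 mg; tetracycline 1.443 mL; L-arginine 55.627 mL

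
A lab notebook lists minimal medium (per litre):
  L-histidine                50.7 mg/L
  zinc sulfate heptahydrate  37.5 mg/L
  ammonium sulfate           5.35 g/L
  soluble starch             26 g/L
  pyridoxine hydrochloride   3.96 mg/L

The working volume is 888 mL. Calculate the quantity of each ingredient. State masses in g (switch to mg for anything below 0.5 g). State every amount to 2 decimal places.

Working volume: 888 mL = 0.888 L.
L-histidine: 50.7 mg/L × 0.888 L = 45.02 mg
zinc sulfate heptahydrate: 37.5 mg/L × 0.888 L = 33.30 mg
ammonium sulfate: 5.35 g/L × 0.888 L = 4.75 g
soluble starch: 26 g/L × 0.888 L = 23.09 g
pyridoxine hydrochloride: 3.96 mg/L × 0.888 L = 3.52 mg

L-histidine 45.02 mg; zinc sulfate heptahydrate 33.30 mg; ammonium sulfate 4.75 g; soluble starch 23.09 g; pyridoxine hydrochloride 3.52 mg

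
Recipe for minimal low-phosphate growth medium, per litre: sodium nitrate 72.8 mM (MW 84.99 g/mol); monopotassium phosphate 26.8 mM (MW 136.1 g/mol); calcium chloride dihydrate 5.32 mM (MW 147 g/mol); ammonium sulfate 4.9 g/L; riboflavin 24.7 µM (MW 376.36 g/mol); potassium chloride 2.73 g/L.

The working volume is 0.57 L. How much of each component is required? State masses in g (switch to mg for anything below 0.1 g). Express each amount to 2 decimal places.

sodium nitrate 3.53 g; monopotassium phosphate 2.08 g; calcium chloride dihydrate 0.45 g; ammonium sulfate 2.79 g; riboflavin 5.30 mg; potassium chloride 1.56 g

Scale factor relative to 1 L: 0.57.
sodium nitrate: 72.8 mmol/L × 84.99 g/mol × 0.57 L ÷ 1000 = 3.53 g
monopotassium phosphate: 26.8 mmol/L × 136.1 g/mol × 0.57 L ÷ 1000 = 2.08 g
calcium chloride dihydrate: 5.32 mmol/L × 147 g/mol × 0.57 L ÷ 1000 = 0.45 g
ammonium sulfate: 4.9 g/L × 0.57 L = 2.79 g
riboflavin: 24.7 µmol/L × 376.36 g/mol × 0.57 L ÷ 1000 = 5.30 mg
potassium chloride: 2.73 g/L × 0.57 L = 1.56 g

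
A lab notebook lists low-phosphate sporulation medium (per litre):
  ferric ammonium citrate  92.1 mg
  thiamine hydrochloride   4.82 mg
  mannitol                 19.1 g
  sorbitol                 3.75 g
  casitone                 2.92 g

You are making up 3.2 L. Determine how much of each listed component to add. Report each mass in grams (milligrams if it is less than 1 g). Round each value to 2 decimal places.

ferric ammonium citrate 294.72 mg; thiamine hydrochloride 15.42 mg; mannitol 61.12 g; sorbitol 12.00 g; casitone 9.34 g

Ratio of target to recipe volume: 3200 / 1000 = 3.2.
ferric ammonium citrate: 92.1 mg × (3200 mL / 1000 mL) = 294.72 mg
thiamine hydrochloride: 4.82 mg × (3200 mL / 1000 mL) = 15.42 mg
mannitol: 19.1 g × (3200 mL / 1000 mL) = 61.12 g
sorbitol: 3.75 g × (3200 mL / 1000 mL) = 12.00 g
casitone: 2.92 g × (3200 mL / 1000 mL) = 9.34 g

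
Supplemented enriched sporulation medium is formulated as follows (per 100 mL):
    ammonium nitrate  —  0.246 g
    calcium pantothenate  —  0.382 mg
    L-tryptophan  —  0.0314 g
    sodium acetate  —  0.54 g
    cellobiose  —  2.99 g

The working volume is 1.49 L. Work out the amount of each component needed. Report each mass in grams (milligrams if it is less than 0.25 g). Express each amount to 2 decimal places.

ammonium nitrate 3.67 g; calcium pantothenate 5.69 mg; L-tryptophan 0.47 g; sodium acetate 8.05 g; cellobiose 44.55 g

Scale factor = 1490 mL / 100 mL = 14.9.
ammonium nitrate: 0.246 g × (1490 mL / 100 mL) = 3.67 g
calcium pantothenate: 0.382 mg × (1490 mL / 100 mL) = 5.69 mg
L-tryptophan: 0.0314 g × (1490 mL / 100 mL) = 0.47 g
sodium acetate: 0.54 g × (1490 mL / 100 mL) = 8.05 g
cellobiose: 2.99 g × (1490 mL / 100 mL) = 44.55 g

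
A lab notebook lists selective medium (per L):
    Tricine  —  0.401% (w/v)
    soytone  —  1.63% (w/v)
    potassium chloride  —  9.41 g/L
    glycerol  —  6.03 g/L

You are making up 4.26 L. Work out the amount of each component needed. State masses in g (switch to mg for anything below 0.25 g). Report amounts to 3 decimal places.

Working volume: 4.26 L.
Tricine: 0.401 g per 100 mL × 4260 mL ÷ 100 = 17.083 g
soytone: 1.63% w/v = 16.3 g/L → 16.3 × 4.26 L = 69.438 g
potassium chloride: 9.41 g/L × 4.26 L = 40.087 g
glycerol: 6.03 g/L × 4.26 L = 25.688 g

Tricine 17.083 g; soytone 69.438 g; potassium chloride 40.087 g; glycerol 25.688 g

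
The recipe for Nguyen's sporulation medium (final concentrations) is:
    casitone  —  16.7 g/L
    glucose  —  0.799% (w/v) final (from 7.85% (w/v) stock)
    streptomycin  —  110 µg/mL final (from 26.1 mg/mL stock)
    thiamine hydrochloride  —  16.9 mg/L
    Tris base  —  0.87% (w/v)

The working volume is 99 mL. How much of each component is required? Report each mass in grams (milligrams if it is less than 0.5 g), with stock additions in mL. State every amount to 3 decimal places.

Scale factor relative to 1 L: 0.099.
casitone: 16.7 g/L × 0.099 L = 1.653 g
glucose: C1V1 = C2V2 → 0.799% ÷ 7.85% × 99 mL = 10.077 mL
streptomycin: dilute stock: 110 µg/mL × 99 mL ÷ 26100 µg/mL = 0.417 mL
thiamine hydrochloride: 16.9 mg/L × 0.099 L = 1.673 mg
Tris base: 0.87% w/v = 8.7 g/L → 8.7 × 0.099 L = 0.861 g

casitone 1.653 g; glucose 10.077 mL; streptomycin 0.417 mL; thiamine hydrochloride 1.673 mg; Tris base 0.861 g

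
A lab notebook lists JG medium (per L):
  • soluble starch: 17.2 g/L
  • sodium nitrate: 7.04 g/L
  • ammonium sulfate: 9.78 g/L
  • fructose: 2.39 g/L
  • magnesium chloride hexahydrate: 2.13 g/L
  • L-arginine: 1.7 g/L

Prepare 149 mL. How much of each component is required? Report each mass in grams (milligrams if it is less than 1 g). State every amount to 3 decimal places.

Target volume = 149 mL = 0.149 L.
soluble starch: 17.2 g/L × 0.149 L = 2.563 g
sodium nitrate: 7.04 g/L × 0.149 L = 1.049 g
ammonium sulfate: 9.78 g/L × 0.149 L = 1.457 g
fructose: 2.39 g/L × 0.149 L = 0.35611 g = 356.110 mg
magnesium chloride hexahydrate: 2.13 g/L × 0.149 L = 0.31737 g = 317.370 mg
L-arginine: 1.7 g/L × 0.149 L = 0.2533 g = 253.300 mg

soluble starch 2.563 g; sodium nitrate 1.049 g; ammonium sulfate 1.457 g; fructose 356.110 mg; magnesium chloride hexahydrate 317.370 mg; L-arginine 253.300 mg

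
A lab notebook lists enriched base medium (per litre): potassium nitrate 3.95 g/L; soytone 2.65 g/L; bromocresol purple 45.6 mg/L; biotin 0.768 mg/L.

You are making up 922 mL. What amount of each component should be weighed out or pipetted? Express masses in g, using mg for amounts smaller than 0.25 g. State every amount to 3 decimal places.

Target volume = 922 mL = 0.922 L.
potassium nitrate: 3.95 g/L × 0.922 L = 3.642 g
soytone: 2.65 g/L × 0.922 L = 2.443 g
bromocresol purple: 45.6 mg/L × 0.922 L = 42.043 mg
biotin: 0.768 mg/L × 0.922 L = 0.708 mg

potassium nitrate 3.642 g; soytone 2.443 g; bromocresol purple 42.043 mg; biotin 0.708 mg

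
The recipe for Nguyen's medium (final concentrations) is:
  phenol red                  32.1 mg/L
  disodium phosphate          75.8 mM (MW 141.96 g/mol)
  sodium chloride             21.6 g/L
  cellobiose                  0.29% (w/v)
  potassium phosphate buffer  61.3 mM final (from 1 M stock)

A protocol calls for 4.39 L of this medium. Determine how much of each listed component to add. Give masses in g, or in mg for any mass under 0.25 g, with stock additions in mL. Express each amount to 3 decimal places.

phenol red 140.919 mg; disodium phosphate 47.239 g; sodium chloride 94.824 g; cellobiose 12.731 g; potassium phosphate buffer 269.107 mL

Working volume: 4.39 L.
phenol red: 32.1 mg/L × 4.39 L = 140.919 mg
disodium phosphate: 75.8 mmol/L × 141.96 g/mol × 4.39 L ÷ 1000 = 47.239 g
sodium chloride: 21.6 g/L × 4.39 L = 94.824 g
cellobiose: 0.29 g per 100 mL × 4390 mL ÷ 100 = 12.731 g
potassium phosphate buffer: dilute stock: 61.3 mM × 4390 mL ÷ 1000 mM = 269.107 mL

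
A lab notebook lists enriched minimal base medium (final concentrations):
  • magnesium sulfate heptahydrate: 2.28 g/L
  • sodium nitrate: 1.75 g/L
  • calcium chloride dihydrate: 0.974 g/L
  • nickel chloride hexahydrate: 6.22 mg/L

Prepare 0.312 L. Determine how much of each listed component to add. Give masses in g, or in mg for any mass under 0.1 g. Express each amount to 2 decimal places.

magnesium sulfate heptahydrate 0.71 g; sodium nitrate 0.55 g; calcium chloride dihydrate 0.30 g; nickel chloride hexahydrate 1.94 mg

Working volume: 0.312 L.
magnesium sulfate heptahydrate: 2.28 g/L × 0.312 L = 0.71 g
sodium nitrate: 1.75 g/L × 0.312 L = 0.55 g
calcium chloride dihydrate: 0.974 g/L × 0.312 L = 0.30 g
nickel chloride hexahydrate: 6.22 mg/L × 0.312 L = 1.94 mg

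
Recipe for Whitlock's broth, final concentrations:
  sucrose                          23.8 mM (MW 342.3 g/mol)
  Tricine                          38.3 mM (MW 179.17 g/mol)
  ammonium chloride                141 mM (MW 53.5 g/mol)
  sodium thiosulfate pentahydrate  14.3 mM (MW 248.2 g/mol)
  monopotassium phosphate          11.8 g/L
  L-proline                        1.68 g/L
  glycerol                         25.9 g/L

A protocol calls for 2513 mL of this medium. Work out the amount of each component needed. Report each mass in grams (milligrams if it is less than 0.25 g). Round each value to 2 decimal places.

sucrose 20.47 g; Tricine 17.24 g; ammonium chloride 18.96 g; sodium thiosulfate pentahydrate 8.92 g; monopotassium phosphate 29.65 g; L-proline 4.22 g; glycerol 65.09 g

Scale factor relative to 1 L: 2.513.
sucrose: 23.8 mmol/L × 342.3 g/mol × 2.513 L ÷ 1000 = 20.47 g
Tricine: 38.3 mmol/L × 179.17 g/mol × 2.513 L ÷ 1000 = 17.24 g
ammonium chloride: 141 mmol/L × 53.5 g/mol × 2.513 L ÷ 1000 = 18.96 g
sodium thiosulfate pentahydrate: 14.3 mmol/L × 248.2 g/mol × 2.513 L ÷ 1000 = 8.92 g
monopotassium phosphate: 11.8 g/L × 2.513 L = 29.65 g
L-proline: 1.68 g/L × 2.513 L = 4.22 g
glycerol: 25.9 g/L × 2.513 L = 65.09 g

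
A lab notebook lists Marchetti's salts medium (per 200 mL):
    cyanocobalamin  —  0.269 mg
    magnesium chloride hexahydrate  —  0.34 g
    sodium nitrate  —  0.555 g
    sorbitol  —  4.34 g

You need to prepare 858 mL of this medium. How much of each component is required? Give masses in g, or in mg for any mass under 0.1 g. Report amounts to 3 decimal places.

cyanocobalamin 1.154 mg; magnesium chloride hexahydrate 1.459 g; sodium nitrate 2.381 g; sorbitol 18.619 g

Ratio of target to recipe volume: 858 / 200 = 4.29.
cyanocobalamin: 0.269 mg × (858 mL / 200 mL) = 1.154 mg
magnesium chloride hexahydrate: 0.34 g × (858 mL / 200 mL) = 1.459 g
sodium nitrate: 0.555 g × (858 mL / 200 mL) = 2.381 g
sorbitol: 4.34 g × (858 mL / 200 mL) = 18.619 g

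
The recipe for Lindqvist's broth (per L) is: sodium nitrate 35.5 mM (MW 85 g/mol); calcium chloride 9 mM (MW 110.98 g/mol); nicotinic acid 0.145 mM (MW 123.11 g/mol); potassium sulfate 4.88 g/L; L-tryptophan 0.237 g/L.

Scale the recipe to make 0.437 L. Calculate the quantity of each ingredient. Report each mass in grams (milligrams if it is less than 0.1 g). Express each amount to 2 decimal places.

sodium nitrate 1.32 g; calcium chloride 0.44 g; nicotinic acid 7.80 mg; potassium sulfate 2.13 g; L-tryptophan 0.10 g

Scale factor relative to 1 L: 0.437.
sodium nitrate: 35.5 mmol/L × 85 g/mol × 0.437 L ÷ 1000 = 1.32 g
calcium chloride: 9 mmol/L × 110.98 g/mol × 0.437 L ÷ 1000 = 0.44 g
nicotinic acid: 0.145 mmol/L × 123.11 mg/mmol × 0.437 L = 7.80 mg
potassium sulfate: 4.88 g/L × 0.437 L = 2.13 g
L-tryptophan: 0.237 g/L × 0.437 L = 0.10 g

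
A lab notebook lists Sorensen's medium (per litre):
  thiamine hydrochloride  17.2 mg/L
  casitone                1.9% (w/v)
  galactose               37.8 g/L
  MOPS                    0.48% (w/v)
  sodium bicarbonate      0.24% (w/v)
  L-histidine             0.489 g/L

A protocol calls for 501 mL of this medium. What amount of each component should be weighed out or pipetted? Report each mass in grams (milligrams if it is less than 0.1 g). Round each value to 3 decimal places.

Scale factor relative to 1 L: 0.501.
thiamine hydrochloride: 17.2 mg/L × 0.501 L = 8.617 mg
casitone: 1.9 g per 100 mL × 501 mL ÷ 100 = 9.519 g
galactose: 37.8 g/L × 0.501 L = 18.938 g
MOPS: 0.48% w/v = 4.8 g/L → 4.8 × 0.501 L = 2.405 g
sodium bicarbonate: 0.24 g per 100 mL × 501 mL ÷ 100 = 1.202 g
L-histidine: 0.489 g/L × 0.501 L = 0.245 g

thiamine hydrochloride 8.617 mg; casitone 9.519 g; galactose 18.938 g; MOPS 2.405 g; sodium bicarbonate 1.202 g; L-histidine 0.245 g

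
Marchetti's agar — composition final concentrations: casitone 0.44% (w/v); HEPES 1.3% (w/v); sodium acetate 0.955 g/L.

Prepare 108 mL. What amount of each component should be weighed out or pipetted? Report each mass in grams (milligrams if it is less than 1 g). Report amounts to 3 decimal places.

Working volume: 108 mL = 0.108 L.
casitone: 0.44 g per 100 mL × 108 mL ÷ 100 = 0.4752 g = 475.200 mg
HEPES: 1.3 g per 100 mL × 108 mL ÷ 100 = 1.404 g
sodium acetate: 0.955 g/L × 0.108 L = 0.10314 g = 103.140 mg

casitone 475.200 mg; HEPES 1.404 g; sodium acetate 103.140 mg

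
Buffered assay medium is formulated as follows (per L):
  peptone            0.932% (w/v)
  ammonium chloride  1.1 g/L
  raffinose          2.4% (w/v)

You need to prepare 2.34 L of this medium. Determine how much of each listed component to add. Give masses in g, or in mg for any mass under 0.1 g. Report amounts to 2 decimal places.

peptone 21.81 g; ammonium chloride 2.57 g; raffinose 56.16 g

Working volume: 2.34 L.
peptone: 0.932% w/v = 9.32 g/L → 9.32 × 2.34 L = 21.81 g
ammonium chloride: 1.1 g/L × 2.34 L = 2.57 g
raffinose: 2.4% w/v = 24 g/L → 24 × 2.34 L = 56.16 g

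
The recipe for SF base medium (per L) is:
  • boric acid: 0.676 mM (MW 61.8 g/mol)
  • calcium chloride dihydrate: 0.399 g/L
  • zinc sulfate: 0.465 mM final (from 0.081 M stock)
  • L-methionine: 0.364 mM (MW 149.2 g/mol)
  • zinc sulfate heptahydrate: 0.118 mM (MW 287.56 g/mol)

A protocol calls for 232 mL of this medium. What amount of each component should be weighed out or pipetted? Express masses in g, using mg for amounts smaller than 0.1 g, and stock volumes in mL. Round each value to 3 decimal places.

Target volume = 232 mL = 0.232 L.
boric acid: 0.676 mmol/L × 61.8 mg/mmol × 0.232 L = 9.692 mg
calcium chloride dihydrate: 0.399 g/L × 0.232 L = 0.092568 g = 92.568 mg
zinc sulfate: V = C2·V2/C1 = 0.465 mM × 232 mL ÷ 81 mM = 1.332 mL
L-methionine: 0.364 mmol/L × 149.2 mg/mmol × 0.232 L = 12.600 mg
zinc sulfate heptahydrate: 0.118 mmol/L × 287.56 mg/mmol × 0.232 L = 7.872 mg

boric acid 9.692 mg; calcium chloride dihydrate 92.568 mg; zinc sulfate 1.332 mL; L-methionine 12.600 mg; zinc sulfate heptahydrate 7.872 mg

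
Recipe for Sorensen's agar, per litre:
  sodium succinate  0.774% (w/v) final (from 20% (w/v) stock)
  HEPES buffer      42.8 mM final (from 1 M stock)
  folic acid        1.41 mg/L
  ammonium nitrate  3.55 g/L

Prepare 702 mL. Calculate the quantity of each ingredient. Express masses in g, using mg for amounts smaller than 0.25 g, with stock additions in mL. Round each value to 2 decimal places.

Target volume = 702 mL = 0.702 L.
sodium succinate: C1V1 = C2V2 → 0.774% ÷ 20% × 702 mL = 27.17 mL
HEPES buffer: V = C2·V2/C1 = 42.8 mM × 702 mL ÷ 1000 mM = 30.05 mL
folic acid: 1.41 mg/L × 0.702 L = 0.99 mg
ammonium nitrate: 3.55 g/L × 0.702 L = 2.49 g

sodium succinate 27.17 mL; HEPES buffer 30.05 mL; folic acid 0.99 mg; ammonium nitrate 2.49 g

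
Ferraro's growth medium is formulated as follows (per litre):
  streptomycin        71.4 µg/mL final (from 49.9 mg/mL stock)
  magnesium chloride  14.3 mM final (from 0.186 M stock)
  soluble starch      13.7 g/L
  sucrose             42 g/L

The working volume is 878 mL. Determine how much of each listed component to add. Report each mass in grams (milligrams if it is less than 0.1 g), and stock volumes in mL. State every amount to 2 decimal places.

streptomycin 1.26 mL; magnesium chloride 67.50 mL; soluble starch 12.03 g; sucrose 36.88 g

Scale factor relative to 1 L: 0.878.
streptomycin: dilute stock: 71.4 µg/mL × 878 mL ÷ 49900 µg/mL = 1.26 mL
magnesium chloride: C1V1 = C2V2 → 14.3 mM × 878 mL ÷ 186 mM = 67.50 mL
soluble starch: 13.7 g/L × 0.878 L = 12.03 g
sucrose: 42 g/L × 0.878 L = 36.88 g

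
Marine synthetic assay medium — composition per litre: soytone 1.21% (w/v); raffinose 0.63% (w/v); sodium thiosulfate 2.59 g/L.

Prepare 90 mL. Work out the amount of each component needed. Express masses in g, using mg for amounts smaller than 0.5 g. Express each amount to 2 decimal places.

soytone 1.09 g; raffinose 0.57 g; sodium thiosulfate 233.10 mg

Scale factor relative to 1 L: 0.09.
soytone: 1.21 g per 100 mL × 90 mL ÷ 100 = 1.09 g
raffinose: 0.63 g per 100 mL × 90 mL ÷ 100 = 0.57 g
sodium thiosulfate: 2.59 g/L × 0.09 L = 0.2331 g = 233.10 mg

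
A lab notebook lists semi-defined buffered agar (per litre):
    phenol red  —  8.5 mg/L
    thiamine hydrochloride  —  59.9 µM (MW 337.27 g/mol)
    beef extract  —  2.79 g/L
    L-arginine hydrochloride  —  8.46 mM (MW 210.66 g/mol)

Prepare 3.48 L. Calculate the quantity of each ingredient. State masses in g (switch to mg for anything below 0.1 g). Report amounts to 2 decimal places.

phenol red 29.58 mg; thiamine hydrochloride 70.30 mg; beef extract 9.71 g; L-arginine hydrochloride 6.20 g

Working volume: 3.48 L.
phenol red: 8.5 mg/L × 3.48 L = 29.58 mg
thiamine hydrochloride: 59.9 µmol/L × 337.27 g/mol × 3.48 L ÷ 1000 = 70.30 mg
beef extract: 2.79 g/L × 3.48 L = 9.71 g
L-arginine hydrochloride: 8.46 mmol/L × 210.66 g/mol × 3.48 L ÷ 1000 = 6.20 g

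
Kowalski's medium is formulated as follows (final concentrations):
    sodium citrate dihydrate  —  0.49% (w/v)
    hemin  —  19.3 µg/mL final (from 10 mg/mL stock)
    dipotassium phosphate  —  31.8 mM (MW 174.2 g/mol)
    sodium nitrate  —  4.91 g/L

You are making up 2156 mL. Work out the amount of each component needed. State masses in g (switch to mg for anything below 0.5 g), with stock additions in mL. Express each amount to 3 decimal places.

Scale factor relative to 1 L: 2.156.
sodium citrate dihydrate: 0.49% w/v = 4.9 g/L → 4.9 × 2.156 L = 10.564 g
hemin: dilute stock: 19.3 µg/mL × 2156 mL ÷ 10000 µg/mL = 4.161 mL
dipotassium phosphate: 31.8 mmol/L × 174.2 g/mol × 2.156 L ÷ 1000 = 11.943 g
sodium nitrate: 4.91 g/L × 2.156 L = 10.586 g

sodium citrate dihydrate 10.564 g; hemin 4.161 mL; dipotassium phosphate 11.943 g; sodium nitrate 10.586 g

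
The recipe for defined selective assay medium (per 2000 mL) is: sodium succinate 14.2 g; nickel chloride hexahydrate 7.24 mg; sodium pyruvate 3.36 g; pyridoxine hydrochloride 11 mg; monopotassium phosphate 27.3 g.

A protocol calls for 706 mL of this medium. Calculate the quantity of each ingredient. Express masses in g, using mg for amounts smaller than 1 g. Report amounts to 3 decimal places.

Ratio of target to recipe volume: 706 / 2000 = 0.353.
sodium succinate: 14.2 g × (706 mL / 2000 mL) = 5.013 g
nickel chloride hexahydrate: 7.24 mg × (706 mL / 2000 mL) = 2.556 mg
sodium pyruvate: 3.36 g × (706 mL / 2000 mL) = 1.186 g
pyridoxine hydrochloride: 11 mg × (706 mL / 2000 mL) = 3.883 mg
monopotassium phosphate: 27.3 g × (706 mL / 2000 mL) = 9.637 g

sodium succinate 5.013 g; nickel chloride hexahydrate 2.556 mg; sodium pyruvate 1.186 g; pyridoxine hydrochloride 3.883 mg; monopotassium phosphate 9.637 g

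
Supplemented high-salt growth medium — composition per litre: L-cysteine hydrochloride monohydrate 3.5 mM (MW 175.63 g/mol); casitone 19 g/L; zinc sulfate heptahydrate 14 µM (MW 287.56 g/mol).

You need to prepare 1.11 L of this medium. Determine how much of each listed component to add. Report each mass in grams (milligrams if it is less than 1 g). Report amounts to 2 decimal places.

Working volume: 1.11 L.
L-cysteine hydrochloride monohydrate: 3.5 mmol/L × 175.63 mg/mmol × 1.11 L = 682.32 mg
casitone: 19 g/L × 1.11 L = 21.09 g
zinc sulfate heptahydrate: 14 µmol/L × 287.56 g/mol × 1.11 L ÷ 1000 = 4.47 mg

L-cysteine hydrochloride monohydrate 682.32 mg; casitone 21.09 g; zinc sulfate heptahydrate 4.47 mg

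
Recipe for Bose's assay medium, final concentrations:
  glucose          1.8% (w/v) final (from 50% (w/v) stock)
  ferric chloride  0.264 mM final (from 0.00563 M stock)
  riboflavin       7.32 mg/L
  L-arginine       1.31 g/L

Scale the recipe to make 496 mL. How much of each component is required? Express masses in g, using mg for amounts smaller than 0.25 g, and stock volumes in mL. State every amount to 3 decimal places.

Target volume = 496 mL = 0.496 L.
glucose: C1V1 = C2V2 → 1.8% ÷ 50% × 496 mL = 17.856 mL
ferric chloride: C1V1 = C2V2 → 0.264 mM × 496 mL ÷ 5.63 mM = 23.258 mL
riboflavin: 7.32 mg/L × 0.496 L = 3.631 mg
L-arginine: 1.31 g/L × 0.496 L = 0.650 g

glucose 17.856 mL; ferric chloride 23.258 mL; riboflavin 3.631 mg; L-arginine 0.650 g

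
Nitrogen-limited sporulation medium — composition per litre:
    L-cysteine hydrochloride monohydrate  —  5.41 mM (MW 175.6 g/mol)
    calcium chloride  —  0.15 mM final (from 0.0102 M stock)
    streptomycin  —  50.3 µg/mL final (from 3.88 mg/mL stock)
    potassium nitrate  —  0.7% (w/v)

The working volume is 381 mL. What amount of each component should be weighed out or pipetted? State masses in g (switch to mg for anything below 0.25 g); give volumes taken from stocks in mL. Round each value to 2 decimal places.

L-cysteine hydrochloride monohydrate 0.36 g; calcium chloride 5.60 mL; streptomycin 4.94 mL; potassium nitrate 2.67 g

Working volume: 381 mL = 0.381 L.
L-cysteine hydrochloride monohydrate: 5.41 mmol/L × 175.6 g/mol × 0.381 L ÷ 1000 = 0.36 g
calcium chloride: C1V1 = C2V2 → 0.15 mM × 381 mL ÷ 10.2 mM = 5.60 mL
streptomycin: C1V1 = C2V2 → 50.3 µg/mL × 381 mL ÷ 3880 µg/mL = 4.94 mL
potassium nitrate: 0.7% w/v = 7 g/L → 7 × 0.381 L = 2.67 g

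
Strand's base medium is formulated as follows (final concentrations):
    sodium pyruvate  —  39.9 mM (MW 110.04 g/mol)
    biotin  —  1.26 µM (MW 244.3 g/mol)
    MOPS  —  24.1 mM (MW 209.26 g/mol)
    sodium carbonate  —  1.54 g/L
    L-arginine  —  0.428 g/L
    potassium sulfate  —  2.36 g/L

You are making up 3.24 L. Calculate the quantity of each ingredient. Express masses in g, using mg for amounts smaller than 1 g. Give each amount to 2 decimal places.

sodium pyruvate 14.23 g; biotin 1.00 mg; MOPS 16.34 g; sodium carbonate 4.99 g; L-arginine 1.39 g; potassium sulfate 7.65 g

Working volume: 3.24 L.
sodium pyruvate: 39.9 mmol/L × 110.04 g/mol × 3.24 L ÷ 1000 = 14.23 g
biotin: 1.26 µmol/L × 244.3 g/mol × 3.24 L ÷ 1000 = 1.00 mg
MOPS: 24.1 mmol/L × 209.26 g/mol × 3.24 L ÷ 1000 = 16.34 g
sodium carbonate: 1.54 g/L × 3.24 L = 4.99 g
L-arginine: 0.428 g/L × 3.24 L = 1.39 g
potassium sulfate: 2.36 g/L × 3.24 L = 7.65 g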